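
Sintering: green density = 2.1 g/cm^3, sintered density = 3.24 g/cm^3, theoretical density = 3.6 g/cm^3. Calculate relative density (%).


Relative = 3.24 / 3.6 * 100 = 90.0%

90.0


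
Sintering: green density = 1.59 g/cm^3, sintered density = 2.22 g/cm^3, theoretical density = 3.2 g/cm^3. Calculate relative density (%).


Relative = 2.22 / 3.2 * 100 = 69.4%

69.4


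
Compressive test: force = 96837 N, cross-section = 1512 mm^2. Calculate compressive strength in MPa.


CS = 96837 / 1512 = 64.0 MPa

64.0


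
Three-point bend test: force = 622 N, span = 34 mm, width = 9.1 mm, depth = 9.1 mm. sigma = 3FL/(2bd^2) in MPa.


sigma = 3*622*34/(2*9.1*9.1^2) = 42.1 MPa

42.1


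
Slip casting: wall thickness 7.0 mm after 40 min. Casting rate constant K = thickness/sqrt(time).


K = 7.0 / sqrt(40) = 7.0 / 6.3246 = 1.107 mm/min^0.5

1.107


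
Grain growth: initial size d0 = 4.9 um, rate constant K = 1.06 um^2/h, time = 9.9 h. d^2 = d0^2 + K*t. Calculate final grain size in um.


d^2 = 4.9^2 + 1.06*9.9 = 34.504
d = sqrt(34.504) = 5.87 um

5.87


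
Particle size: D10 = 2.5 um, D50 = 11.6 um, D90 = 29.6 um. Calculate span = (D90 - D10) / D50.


Span = (29.6 - 2.5) / 11.6 = 27.1 / 11.6 = 2.336

2.336


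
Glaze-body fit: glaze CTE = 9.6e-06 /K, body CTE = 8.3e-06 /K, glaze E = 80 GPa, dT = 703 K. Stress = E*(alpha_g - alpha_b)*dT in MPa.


Stress = 80*1000*(9.6e-06 - 8.3e-06)*703 = 73.1 MPa

73.1


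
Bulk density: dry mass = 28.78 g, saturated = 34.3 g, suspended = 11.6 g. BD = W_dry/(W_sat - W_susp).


BD = 28.78 / (34.3 - 11.6) = 28.78 / 22.7 = 1.268 g/cm^3

1.268


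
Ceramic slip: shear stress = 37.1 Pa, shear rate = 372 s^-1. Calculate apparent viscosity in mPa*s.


eta = tau/gamma * 1000 = 37.1/372 * 1000 = 99.7 mPa*s

99.7


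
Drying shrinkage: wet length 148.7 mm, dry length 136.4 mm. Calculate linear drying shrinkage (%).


DS = (148.7 - 136.4) / 148.7 * 100 = 8.27%

8.27


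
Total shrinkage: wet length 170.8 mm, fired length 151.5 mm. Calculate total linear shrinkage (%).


TS = (170.8 - 151.5) / 170.8 * 100 = 11.3%

11.3


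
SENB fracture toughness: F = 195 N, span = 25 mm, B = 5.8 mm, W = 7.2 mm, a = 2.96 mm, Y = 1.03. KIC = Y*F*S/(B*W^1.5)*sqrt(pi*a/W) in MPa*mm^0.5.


KIC = 1.03*195*25/(5.8*7.2^1.5)*sqrt(pi*2.96/7.2) = 50.93

50.93


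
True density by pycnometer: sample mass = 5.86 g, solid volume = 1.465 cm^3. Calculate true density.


TD = 5.86 / 1.465 = 4.0 g/cm^3

4.0


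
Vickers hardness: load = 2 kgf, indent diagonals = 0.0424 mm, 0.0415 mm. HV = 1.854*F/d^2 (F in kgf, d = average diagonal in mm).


d_avg = (0.0424+0.0415)/2 = 0.04195 mm
HV = 1.854*2/0.04195^2 = 2107

2107


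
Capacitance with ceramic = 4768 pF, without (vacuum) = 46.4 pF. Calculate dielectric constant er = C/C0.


er = 4768 / 46.4 = 102.76

102.76


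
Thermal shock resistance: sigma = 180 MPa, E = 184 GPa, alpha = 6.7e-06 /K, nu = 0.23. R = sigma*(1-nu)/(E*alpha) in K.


R = 180*(1-0.23)/(184*1000*6.7e-06) = 112 K

112


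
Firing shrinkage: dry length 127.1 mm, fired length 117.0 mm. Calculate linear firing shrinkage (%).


FS = (127.1 - 117.0) / 127.1 * 100 = 7.95%

7.95


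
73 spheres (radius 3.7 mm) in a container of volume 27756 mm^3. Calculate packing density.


V_sphere = 4/3*pi*3.7^3 = 212.1748 mm^3
Total V = 73*212.1748 = 15488.7604 mm^3
PD = 15488.7604 / 27756 = 0.558

0.558


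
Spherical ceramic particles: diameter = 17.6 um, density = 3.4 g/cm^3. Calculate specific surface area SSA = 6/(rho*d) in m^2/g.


SSA = 6 / (3.4 * 17.6) = 0.1 m^2/g

0.1


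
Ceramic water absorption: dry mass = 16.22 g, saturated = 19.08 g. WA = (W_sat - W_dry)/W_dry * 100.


WA = (19.08 - 16.22) / 16.22 * 100 = 17.63%

17.63


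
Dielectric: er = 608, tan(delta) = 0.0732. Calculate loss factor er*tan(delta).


Loss = 608 * 0.0732 = 44.506

44.506


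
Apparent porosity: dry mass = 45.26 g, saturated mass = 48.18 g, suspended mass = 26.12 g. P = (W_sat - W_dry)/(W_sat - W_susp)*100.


P = (48.18 - 45.26) / (48.18 - 26.12) * 100 = 2.92 / 22.06 * 100 = 13.2%

13.2


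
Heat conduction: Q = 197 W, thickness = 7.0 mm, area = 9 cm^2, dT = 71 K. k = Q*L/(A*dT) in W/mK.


k = 197*7.0/1000/(9/10000*71) = 21.58 W/mK

21.58


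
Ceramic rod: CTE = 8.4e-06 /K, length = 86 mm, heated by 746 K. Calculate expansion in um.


dL = 8.4e-06 * 86 * 746 * 1000 = 538.91 um

538.91


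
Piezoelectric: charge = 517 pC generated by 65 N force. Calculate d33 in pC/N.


d33 = 517 / 65 = 8.0 pC/N

8.0


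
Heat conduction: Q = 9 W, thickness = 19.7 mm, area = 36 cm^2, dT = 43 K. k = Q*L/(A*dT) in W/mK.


k = 9*19.7/1000/(36/10000*43) = 1.15 W/mK

1.15


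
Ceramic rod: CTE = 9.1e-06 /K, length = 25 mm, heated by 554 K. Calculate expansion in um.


dL = 9.1e-06 * 25 * 554 * 1000 = 126.035 um

126.035


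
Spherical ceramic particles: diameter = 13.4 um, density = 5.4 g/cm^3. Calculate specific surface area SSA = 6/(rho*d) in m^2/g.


SSA = 6 / (5.4 * 13.4) = 0.083 m^2/g

0.083


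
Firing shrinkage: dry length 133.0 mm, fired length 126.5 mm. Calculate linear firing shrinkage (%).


FS = (133.0 - 126.5) / 133.0 * 100 = 4.89%

4.89


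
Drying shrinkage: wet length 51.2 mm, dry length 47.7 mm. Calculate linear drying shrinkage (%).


DS = (51.2 - 47.7) / 51.2 * 100 = 6.84%

6.84


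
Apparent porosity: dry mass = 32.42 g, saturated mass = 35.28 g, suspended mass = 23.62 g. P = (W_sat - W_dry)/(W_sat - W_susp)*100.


P = (35.28 - 32.42) / (35.28 - 23.62) * 100 = 2.86 / 11.66 * 100 = 24.5%

24.5


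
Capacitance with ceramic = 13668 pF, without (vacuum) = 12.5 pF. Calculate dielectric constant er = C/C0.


er = 13668 / 12.5 = 1093.44

1093.44


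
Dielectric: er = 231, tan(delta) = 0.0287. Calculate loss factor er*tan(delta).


Loss = 231 * 0.0287 = 6.63

6.63


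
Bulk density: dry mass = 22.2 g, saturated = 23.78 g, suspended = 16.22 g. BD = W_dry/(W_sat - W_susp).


BD = 22.2 / (23.78 - 16.22) = 22.2 / 7.56 = 2.937 g/cm^3

2.937


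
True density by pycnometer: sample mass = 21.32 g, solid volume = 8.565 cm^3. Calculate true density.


TD = 21.32 / 8.565 = 2.489 g/cm^3

2.489


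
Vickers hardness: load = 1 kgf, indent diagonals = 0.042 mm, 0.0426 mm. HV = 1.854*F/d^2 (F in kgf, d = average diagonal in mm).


d_avg = (0.042+0.0426)/2 = 0.0423 mm
HV = 1.854*1/0.0423^2 = 1036

1036


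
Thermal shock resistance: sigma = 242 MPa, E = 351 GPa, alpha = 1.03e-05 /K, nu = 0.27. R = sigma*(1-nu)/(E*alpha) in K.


R = 242*(1-0.27)/(351*1000*1.03e-05) = 49 K

49


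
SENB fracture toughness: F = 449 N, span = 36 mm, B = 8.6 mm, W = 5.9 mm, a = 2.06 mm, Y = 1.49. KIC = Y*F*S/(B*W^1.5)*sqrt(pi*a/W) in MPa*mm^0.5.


KIC = 1.49*449*36/(8.6*5.9^1.5)*sqrt(pi*2.06/5.9) = 204.66

204.66


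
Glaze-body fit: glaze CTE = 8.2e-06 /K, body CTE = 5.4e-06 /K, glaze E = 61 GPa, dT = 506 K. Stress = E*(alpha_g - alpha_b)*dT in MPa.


Stress = 61*1000*(8.2e-06 - 5.4e-06)*506 = 86.4 MPa

86.4


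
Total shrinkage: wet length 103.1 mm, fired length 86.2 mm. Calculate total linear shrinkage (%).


TS = (103.1 - 86.2) / 103.1 * 100 = 16.39%

16.39


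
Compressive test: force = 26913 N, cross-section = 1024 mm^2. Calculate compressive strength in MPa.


CS = 26913 / 1024 = 26.3 MPa

26.3


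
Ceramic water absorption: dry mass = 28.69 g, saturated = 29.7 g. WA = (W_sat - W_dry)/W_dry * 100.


WA = (29.7 - 28.69) / 28.69 * 100 = 3.52%

3.52


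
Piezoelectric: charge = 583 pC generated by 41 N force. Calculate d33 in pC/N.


d33 = 583 / 41 = 14.2 pC/N

14.2


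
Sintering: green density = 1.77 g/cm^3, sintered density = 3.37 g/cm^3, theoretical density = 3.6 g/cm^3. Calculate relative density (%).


Relative = 3.37 / 3.6 * 100 = 93.6%

93.6


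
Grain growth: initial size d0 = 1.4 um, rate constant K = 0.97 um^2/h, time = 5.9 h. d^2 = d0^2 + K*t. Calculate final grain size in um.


d^2 = 1.4^2 + 0.97*5.9 = 7.683
d = sqrt(7.683) = 2.77 um

2.77


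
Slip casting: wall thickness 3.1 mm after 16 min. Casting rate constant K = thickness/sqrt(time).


K = 3.1 / sqrt(16) = 3.1 / 4.0 = 0.775 mm/min^0.5

0.775


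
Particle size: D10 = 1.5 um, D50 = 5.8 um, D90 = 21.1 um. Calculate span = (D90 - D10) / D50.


Span = (21.1 - 1.5) / 5.8 = 19.6 / 5.8 = 3.379

3.379


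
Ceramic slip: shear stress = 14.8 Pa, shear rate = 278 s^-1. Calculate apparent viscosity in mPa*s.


eta = tau/gamma * 1000 = 14.8/278 * 1000 = 53.2 mPa*s

53.2


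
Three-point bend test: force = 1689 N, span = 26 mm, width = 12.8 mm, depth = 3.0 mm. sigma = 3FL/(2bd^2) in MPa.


sigma = 3*1689*26/(2*12.8*3.0^2) = 571.8 MPa

571.8


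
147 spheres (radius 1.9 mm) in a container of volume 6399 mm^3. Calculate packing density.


V_sphere = 4/3*pi*1.9^3 = 28.7309 mm^3
Total V = 147*28.7309 = 4223.4423 mm^3
PD = 4223.4423 / 6399 = 0.66

0.66


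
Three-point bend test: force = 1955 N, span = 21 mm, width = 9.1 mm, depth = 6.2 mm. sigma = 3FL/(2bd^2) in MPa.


sigma = 3*1955*21/(2*9.1*6.2^2) = 176.0 MPa

176.0


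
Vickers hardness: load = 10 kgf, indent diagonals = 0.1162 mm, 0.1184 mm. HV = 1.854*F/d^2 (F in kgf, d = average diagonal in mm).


d_avg = (0.1162+0.1184)/2 = 0.1173 mm
HV = 1.854*10/0.1173^2 = 1347

1347


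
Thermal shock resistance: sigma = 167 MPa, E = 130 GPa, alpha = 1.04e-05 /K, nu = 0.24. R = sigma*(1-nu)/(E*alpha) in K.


R = 167*(1-0.24)/(130*1000*1.04e-05) = 94 K

94


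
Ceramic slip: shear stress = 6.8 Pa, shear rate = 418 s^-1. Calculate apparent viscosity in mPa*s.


eta = tau/gamma * 1000 = 6.8/418 * 1000 = 16.3 mPa*s

16.3


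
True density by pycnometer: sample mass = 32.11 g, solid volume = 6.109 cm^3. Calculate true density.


TD = 32.11 / 6.109 = 5.256 g/cm^3

5.256


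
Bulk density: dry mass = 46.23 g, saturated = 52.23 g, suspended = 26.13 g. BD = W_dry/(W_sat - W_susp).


BD = 46.23 / (52.23 - 26.13) = 46.23 / 26.1 = 1.771 g/cm^3

1.771


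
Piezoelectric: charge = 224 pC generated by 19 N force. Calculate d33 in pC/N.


d33 = 224 / 19 = 11.8 pC/N

11.8


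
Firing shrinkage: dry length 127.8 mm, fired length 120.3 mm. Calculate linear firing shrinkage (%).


FS = (127.8 - 120.3) / 127.8 * 100 = 5.87%

5.87


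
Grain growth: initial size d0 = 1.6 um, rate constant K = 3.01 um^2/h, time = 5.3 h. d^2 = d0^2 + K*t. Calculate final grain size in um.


d^2 = 1.6^2 + 3.01*5.3 = 18.513
d = sqrt(18.513) = 4.3 um

4.3


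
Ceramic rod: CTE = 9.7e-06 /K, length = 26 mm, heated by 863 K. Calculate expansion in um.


dL = 9.7e-06 * 26 * 863 * 1000 = 217.649 um

217.649


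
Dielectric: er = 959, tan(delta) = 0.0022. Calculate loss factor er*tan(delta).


Loss = 959 * 0.0022 = 2.11

2.11


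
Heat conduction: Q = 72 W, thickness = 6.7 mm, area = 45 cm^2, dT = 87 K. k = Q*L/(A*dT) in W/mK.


k = 72*6.7/1000/(45/10000*87) = 1.23 W/mK

1.23


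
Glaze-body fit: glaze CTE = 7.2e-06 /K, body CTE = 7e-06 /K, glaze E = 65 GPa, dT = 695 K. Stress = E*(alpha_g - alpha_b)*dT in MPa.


Stress = 65*1000*(7.2e-06 - 7e-06)*695 = 9.0 MPa

9.0


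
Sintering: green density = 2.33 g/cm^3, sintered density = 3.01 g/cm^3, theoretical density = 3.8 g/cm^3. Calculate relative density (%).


Relative = 3.01 / 3.8 * 100 = 79.2%

79.2


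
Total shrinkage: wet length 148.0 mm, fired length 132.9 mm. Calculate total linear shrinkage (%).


TS = (148.0 - 132.9) / 148.0 * 100 = 10.2%

10.2


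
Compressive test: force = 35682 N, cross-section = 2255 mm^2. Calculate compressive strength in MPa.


CS = 35682 / 2255 = 15.8 MPa

15.8


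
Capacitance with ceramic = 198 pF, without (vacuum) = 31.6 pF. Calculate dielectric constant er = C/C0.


er = 198 / 31.6 = 6.27

6.27


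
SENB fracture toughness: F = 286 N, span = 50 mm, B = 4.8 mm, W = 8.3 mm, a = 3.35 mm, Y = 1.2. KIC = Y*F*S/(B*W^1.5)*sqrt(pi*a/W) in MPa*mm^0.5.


KIC = 1.2*286*50/(4.8*8.3^1.5)*sqrt(pi*3.35/8.3) = 168.35

168.35


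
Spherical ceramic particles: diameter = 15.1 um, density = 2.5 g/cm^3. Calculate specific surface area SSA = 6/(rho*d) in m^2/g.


SSA = 6 / (2.5 * 15.1) = 0.159 m^2/g

0.159


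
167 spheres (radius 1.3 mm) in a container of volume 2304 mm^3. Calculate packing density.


V_sphere = 4/3*pi*1.3^3 = 9.2028 mm^3
Total V = 167*9.2028 = 1536.8676 mm^3
PD = 1536.8676 / 2304 = 0.667

0.667


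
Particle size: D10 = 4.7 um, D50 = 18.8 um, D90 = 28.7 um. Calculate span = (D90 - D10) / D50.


Span = (28.7 - 4.7) / 18.8 = 24.0 / 18.8 = 1.277

1.277


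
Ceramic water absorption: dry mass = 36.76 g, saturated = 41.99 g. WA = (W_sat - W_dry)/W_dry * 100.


WA = (41.99 - 36.76) / 36.76 * 100 = 14.23%

14.23


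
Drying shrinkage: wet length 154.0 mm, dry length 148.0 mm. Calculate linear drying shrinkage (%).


DS = (154.0 - 148.0) / 154.0 * 100 = 3.9%

3.9


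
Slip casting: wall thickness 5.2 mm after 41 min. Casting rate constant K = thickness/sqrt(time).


K = 5.2 / sqrt(41) = 5.2 / 6.4031 = 0.812 mm/min^0.5

0.812


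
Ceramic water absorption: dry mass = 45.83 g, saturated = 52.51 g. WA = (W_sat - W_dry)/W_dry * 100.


WA = (52.51 - 45.83) / 45.83 * 100 = 14.58%

14.58


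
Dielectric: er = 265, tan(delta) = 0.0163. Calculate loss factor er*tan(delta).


Loss = 265 * 0.0163 = 4.32

4.32


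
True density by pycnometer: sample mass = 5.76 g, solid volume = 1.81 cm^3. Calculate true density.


TD = 5.76 / 1.81 = 3.182 g/cm^3

3.182


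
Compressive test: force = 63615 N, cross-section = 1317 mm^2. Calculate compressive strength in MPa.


CS = 63615 / 1317 = 48.3 MPa

48.3


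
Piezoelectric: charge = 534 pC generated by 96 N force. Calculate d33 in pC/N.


d33 = 534 / 96 = 5.6 pC/N

5.6


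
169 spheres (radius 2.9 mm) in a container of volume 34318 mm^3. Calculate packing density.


V_sphere = 4/3*pi*2.9^3 = 102.1604 mm^3
Total V = 169*102.1604 = 17265.1076 mm^3
PD = 17265.1076 / 34318 = 0.503

0.503


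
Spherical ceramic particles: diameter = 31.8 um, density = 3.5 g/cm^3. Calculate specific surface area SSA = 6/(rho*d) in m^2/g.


SSA = 6 / (3.5 * 31.8) = 0.054 m^2/g

0.054


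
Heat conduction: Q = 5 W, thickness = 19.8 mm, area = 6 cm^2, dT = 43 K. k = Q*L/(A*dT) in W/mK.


k = 5*19.8/1000/(6/10000*43) = 3.84 W/mK

3.84


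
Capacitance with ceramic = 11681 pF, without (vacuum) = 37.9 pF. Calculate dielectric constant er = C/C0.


er = 11681 / 37.9 = 308.21

308.21


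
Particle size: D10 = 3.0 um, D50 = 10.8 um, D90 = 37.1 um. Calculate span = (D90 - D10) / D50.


Span = (37.1 - 3.0) / 10.8 = 34.1 / 10.8 = 3.157

3.157


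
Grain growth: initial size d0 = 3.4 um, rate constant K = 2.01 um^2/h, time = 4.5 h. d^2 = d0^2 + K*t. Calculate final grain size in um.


d^2 = 3.4^2 + 2.01*4.5 = 20.605
d = sqrt(20.605) = 4.54 um

4.54


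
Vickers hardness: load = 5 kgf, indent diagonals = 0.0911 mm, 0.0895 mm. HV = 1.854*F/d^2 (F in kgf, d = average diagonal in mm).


d_avg = (0.0911+0.0895)/2 = 0.0903 mm
HV = 1.854*5/0.0903^2 = 1137

1137


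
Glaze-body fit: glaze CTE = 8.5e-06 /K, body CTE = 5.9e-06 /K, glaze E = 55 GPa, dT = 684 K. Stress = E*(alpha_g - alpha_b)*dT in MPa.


Stress = 55*1000*(8.5e-06 - 5.9e-06)*684 = 97.8 MPa

97.8


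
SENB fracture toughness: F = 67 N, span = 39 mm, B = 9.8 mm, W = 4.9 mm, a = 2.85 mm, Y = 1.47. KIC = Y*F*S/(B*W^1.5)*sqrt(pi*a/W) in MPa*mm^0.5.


KIC = 1.47*67*39/(9.8*4.9^1.5)*sqrt(pi*2.85/4.9) = 48.85

48.85


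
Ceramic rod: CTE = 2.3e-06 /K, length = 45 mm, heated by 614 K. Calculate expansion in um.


dL = 2.3e-06 * 45 * 614 * 1000 = 63.549 um

63.549


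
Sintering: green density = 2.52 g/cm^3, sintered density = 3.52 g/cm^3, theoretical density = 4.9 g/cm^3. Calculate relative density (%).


Relative = 3.52 / 4.9 * 100 = 71.8%

71.8


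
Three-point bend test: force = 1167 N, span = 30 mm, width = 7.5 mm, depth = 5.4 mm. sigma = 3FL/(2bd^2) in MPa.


sigma = 3*1167*30/(2*7.5*5.4^2) = 240.1 MPa

240.1


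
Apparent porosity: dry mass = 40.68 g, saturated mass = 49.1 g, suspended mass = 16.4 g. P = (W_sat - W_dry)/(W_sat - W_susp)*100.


P = (49.1 - 40.68) / (49.1 - 16.4) * 100 = 8.42 / 32.7 * 100 = 25.7%

25.7


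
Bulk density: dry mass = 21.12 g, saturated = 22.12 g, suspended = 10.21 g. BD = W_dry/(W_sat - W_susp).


BD = 21.12 / (22.12 - 10.21) = 21.12 / 11.91 = 1.773 g/cm^3

1.773


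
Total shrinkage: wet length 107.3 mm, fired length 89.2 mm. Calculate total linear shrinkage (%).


TS = (107.3 - 89.2) / 107.3 * 100 = 16.87%

16.87


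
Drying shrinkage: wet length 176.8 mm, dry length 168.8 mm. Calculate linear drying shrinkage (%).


DS = (176.8 - 168.8) / 176.8 * 100 = 4.52%

4.52


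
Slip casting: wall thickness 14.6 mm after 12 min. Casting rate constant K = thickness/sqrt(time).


K = 14.6 / sqrt(12) = 14.6 / 3.4641 = 4.215 mm/min^0.5

4.215


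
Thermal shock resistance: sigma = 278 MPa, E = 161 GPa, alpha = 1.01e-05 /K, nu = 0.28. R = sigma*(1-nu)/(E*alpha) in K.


R = 278*(1-0.28)/(161*1000*1.01e-05) = 123 K

123


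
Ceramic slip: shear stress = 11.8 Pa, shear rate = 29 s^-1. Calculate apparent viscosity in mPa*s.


eta = tau/gamma * 1000 = 11.8/29 * 1000 = 406.9 mPa*s

406.9


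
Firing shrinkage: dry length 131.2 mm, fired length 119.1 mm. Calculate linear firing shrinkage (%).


FS = (131.2 - 119.1) / 131.2 * 100 = 9.22%

9.22


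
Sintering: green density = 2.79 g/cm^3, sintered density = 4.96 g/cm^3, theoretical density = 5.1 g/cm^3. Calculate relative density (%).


Relative = 4.96 / 5.1 * 100 = 97.3%

97.3


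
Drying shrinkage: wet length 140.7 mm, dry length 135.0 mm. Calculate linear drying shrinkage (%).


DS = (140.7 - 135.0) / 140.7 * 100 = 4.05%

4.05


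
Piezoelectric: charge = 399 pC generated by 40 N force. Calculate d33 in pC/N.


d33 = 399 / 40 = 10.0 pC/N

10.0


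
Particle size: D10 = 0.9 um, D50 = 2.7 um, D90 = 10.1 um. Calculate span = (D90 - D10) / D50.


Span = (10.1 - 0.9) / 2.7 = 9.2 / 2.7 = 3.407

3.407


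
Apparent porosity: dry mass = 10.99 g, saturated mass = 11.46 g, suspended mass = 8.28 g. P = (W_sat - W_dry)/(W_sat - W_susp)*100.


P = (11.46 - 10.99) / (11.46 - 8.28) * 100 = 0.47 / 3.18 * 100 = 14.8%

14.8


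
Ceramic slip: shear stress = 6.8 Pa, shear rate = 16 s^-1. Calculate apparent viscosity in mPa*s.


eta = tau/gamma * 1000 = 6.8/16 * 1000 = 425.0 mPa*s

425.0


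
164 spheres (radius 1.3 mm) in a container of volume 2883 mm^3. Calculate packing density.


V_sphere = 4/3*pi*1.3^3 = 9.2028 mm^3
Total V = 164*9.2028 = 1509.2592 mm^3
PD = 1509.2592 / 2883 = 0.524

0.524


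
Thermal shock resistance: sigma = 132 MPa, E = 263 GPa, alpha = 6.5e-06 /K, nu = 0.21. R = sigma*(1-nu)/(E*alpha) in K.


R = 132*(1-0.21)/(263*1000*6.5e-06) = 61 K

61


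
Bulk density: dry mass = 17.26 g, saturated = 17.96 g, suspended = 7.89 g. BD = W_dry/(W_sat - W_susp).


BD = 17.26 / (17.96 - 7.89) = 17.26 / 10.07 = 1.714 g/cm^3

1.714


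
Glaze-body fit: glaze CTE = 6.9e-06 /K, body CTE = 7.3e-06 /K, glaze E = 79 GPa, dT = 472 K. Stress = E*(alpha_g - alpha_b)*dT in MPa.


Stress = 79*1000*(6.9e-06 - 7.3e-06)*472 = -14.9 MPa

-14.9


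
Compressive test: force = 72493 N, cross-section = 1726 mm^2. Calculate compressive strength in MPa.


CS = 72493 / 1726 = 42.0 MPa

42.0


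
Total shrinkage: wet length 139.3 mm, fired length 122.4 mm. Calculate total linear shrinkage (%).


TS = (139.3 - 122.4) / 139.3 * 100 = 12.13%

12.13


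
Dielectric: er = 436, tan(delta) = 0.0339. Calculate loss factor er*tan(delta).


Loss = 436 * 0.0339 = 14.78

14.78


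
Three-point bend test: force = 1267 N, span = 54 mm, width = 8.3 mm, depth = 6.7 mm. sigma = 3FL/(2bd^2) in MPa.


sigma = 3*1267*54/(2*8.3*6.7^2) = 275.4 MPa

275.4


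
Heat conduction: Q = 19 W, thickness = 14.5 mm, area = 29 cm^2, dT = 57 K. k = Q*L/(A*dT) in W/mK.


k = 19*14.5/1000/(29/10000*57) = 1.67 W/mK

1.67


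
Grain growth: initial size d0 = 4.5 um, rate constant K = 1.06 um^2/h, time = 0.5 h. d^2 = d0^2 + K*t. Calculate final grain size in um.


d^2 = 4.5^2 + 1.06*0.5 = 20.78
d = sqrt(20.78) = 4.56 um

4.56


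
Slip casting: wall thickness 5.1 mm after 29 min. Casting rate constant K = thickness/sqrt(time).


K = 5.1 / sqrt(29) = 5.1 / 5.3852 = 0.947 mm/min^0.5

0.947


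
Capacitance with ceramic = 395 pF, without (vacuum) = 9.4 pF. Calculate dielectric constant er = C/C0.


er = 395 / 9.4 = 42.02

42.02


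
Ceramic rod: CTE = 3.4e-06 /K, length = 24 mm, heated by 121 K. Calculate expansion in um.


dL = 3.4e-06 * 24 * 121 * 1000 = 9.874 um

9.874


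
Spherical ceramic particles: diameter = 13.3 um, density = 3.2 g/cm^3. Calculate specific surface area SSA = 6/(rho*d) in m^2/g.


SSA = 6 / (3.2 * 13.3) = 0.141 m^2/g

0.141


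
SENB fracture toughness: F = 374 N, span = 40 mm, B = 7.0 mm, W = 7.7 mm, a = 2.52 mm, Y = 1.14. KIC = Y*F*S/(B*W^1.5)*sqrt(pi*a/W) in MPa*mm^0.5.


KIC = 1.14*374*40/(7.0*7.7^1.5)*sqrt(pi*2.52/7.7) = 115.62

115.62


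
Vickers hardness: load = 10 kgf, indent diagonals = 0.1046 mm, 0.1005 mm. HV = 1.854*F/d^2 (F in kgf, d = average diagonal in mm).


d_avg = (0.1046+0.1005)/2 = 0.10255 mm
HV = 1.854*10/0.10255^2 = 1763

1763


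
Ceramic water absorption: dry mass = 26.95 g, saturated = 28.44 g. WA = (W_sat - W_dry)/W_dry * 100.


WA = (28.44 - 26.95) / 26.95 * 100 = 5.53%

5.53


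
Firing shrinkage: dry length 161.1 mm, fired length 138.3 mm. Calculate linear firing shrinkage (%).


FS = (161.1 - 138.3) / 161.1 * 100 = 14.15%

14.15


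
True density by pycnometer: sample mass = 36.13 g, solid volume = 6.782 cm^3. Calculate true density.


TD = 36.13 / 6.782 = 5.327 g/cm^3

5.327


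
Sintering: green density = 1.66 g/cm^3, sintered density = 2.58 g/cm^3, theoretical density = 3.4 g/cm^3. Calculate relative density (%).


Relative = 2.58 / 3.4 * 100 = 75.9%

75.9


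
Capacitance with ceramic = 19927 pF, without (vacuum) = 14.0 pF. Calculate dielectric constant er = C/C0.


er = 19927 / 14.0 = 1423.36

1423.36


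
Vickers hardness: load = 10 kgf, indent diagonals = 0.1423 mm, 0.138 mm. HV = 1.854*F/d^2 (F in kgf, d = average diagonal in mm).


d_avg = (0.1423+0.138)/2 = 0.14015 mm
HV = 1.854*10/0.14015^2 = 944

944


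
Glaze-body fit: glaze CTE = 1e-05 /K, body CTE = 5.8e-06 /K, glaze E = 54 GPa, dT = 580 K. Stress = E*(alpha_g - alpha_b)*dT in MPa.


Stress = 54*1000*(1e-05 - 5.8e-06)*580 = 131.5 MPa

131.5


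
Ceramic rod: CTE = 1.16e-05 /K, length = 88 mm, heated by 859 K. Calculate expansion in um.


dL = 1.16e-05 * 88 * 859 * 1000 = 876.867 um

876.867


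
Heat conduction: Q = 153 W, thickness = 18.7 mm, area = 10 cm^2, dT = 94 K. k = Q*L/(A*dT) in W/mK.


k = 153*18.7/1000/(10/10000*94) = 30.44 W/mK

30.44


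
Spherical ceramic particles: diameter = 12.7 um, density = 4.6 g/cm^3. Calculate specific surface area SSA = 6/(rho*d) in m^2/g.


SSA = 6 / (4.6 * 12.7) = 0.103 m^2/g

0.103


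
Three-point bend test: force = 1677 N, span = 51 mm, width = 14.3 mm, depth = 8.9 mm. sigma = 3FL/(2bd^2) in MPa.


sigma = 3*1677*51/(2*14.3*8.9^2) = 113.3 MPa

113.3


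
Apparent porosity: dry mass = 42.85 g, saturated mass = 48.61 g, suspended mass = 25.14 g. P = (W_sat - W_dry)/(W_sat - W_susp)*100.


P = (48.61 - 42.85) / (48.61 - 25.14) * 100 = 5.76 / 23.47 * 100 = 24.5%

24.5


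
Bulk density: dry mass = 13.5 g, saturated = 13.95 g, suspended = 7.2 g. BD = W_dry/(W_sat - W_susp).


BD = 13.5 / (13.95 - 7.2) = 13.5 / 6.75 = 2.0 g/cm^3

2.0


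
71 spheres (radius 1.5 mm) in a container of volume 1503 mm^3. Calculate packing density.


V_sphere = 4/3*pi*1.5^3 = 14.1372 mm^3
Total V = 71*14.1372 = 1003.7412 mm^3
PD = 1003.7412 / 1503 = 0.668

0.668


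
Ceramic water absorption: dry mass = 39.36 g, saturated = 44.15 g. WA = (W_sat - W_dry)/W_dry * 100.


WA = (44.15 - 39.36) / 39.36 * 100 = 12.17%

12.17


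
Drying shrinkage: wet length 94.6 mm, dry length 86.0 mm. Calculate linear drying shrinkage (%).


DS = (94.6 - 86.0) / 94.6 * 100 = 9.09%

9.09


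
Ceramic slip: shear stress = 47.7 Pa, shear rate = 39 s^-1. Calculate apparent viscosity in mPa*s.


eta = tau/gamma * 1000 = 47.7/39 * 1000 = 1223.1 mPa*s

1223.1


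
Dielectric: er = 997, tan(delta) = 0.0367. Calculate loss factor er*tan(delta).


Loss = 997 * 0.0367 = 36.59

36.59


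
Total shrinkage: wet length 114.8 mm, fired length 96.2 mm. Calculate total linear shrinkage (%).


TS = (114.8 - 96.2) / 114.8 * 100 = 16.2%

16.2


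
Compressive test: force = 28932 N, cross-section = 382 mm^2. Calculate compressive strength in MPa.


CS = 28932 / 382 = 75.7 MPa

75.7


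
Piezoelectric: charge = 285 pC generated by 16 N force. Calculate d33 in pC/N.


d33 = 285 / 16 = 17.8 pC/N

17.8


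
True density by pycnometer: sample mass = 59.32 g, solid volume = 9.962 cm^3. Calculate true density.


TD = 59.32 / 9.962 = 5.955 g/cm^3

5.955


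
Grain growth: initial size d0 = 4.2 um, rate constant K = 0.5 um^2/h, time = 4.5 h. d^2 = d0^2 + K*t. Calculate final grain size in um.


d^2 = 4.2^2 + 0.5*4.5 = 19.89
d = sqrt(19.89) = 4.46 um

4.46


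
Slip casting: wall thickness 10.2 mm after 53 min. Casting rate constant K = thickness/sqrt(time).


K = 10.2 / sqrt(53) = 10.2 / 7.2801 = 1.401 mm/min^0.5

1.401


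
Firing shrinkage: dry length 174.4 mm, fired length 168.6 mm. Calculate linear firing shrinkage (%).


FS = (174.4 - 168.6) / 174.4 * 100 = 3.33%

3.33


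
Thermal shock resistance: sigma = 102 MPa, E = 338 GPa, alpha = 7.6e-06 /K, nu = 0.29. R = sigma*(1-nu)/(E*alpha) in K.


R = 102*(1-0.29)/(338*1000*7.6e-06) = 28 K

28


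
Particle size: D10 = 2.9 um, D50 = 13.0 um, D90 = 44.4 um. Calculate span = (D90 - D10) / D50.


Span = (44.4 - 2.9) / 13.0 = 41.5 / 13.0 = 3.192

3.192


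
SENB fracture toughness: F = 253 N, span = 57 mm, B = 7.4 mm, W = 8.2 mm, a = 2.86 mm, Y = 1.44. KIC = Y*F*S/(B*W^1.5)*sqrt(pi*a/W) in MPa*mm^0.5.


KIC = 1.44*253*57/(7.4*8.2^1.5)*sqrt(pi*2.86/8.2) = 125.1

125.1


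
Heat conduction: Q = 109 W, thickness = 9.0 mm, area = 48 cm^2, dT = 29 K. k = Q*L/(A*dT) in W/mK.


k = 109*9.0/1000/(48/10000*29) = 7.05 W/mK

7.05


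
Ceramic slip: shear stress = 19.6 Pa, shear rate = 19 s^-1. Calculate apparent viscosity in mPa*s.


eta = tau/gamma * 1000 = 19.6/19 * 1000 = 1031.6 mPa*s

1031.6


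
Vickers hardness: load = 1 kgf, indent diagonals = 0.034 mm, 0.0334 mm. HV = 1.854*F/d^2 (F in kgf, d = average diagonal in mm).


d_avg = (0.034+0.0334)/2 = 0.0337 mm
HV = 1.854*1/0.0337^2 = 1632

1632


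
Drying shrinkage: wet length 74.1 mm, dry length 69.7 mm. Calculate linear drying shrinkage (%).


DS = (74.1 - 69.7) / 74.1 * 100 = 5.94%

5.94


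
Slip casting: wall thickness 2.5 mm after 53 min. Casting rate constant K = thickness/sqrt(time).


K = 2.5 / sqrt(53) = 2.5 / 7.2801 = 0.343 mm/min^0.5

0.343


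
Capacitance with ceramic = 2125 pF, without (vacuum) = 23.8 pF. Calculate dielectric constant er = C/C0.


er = 2125 / 23.8 = 89.29

89.29


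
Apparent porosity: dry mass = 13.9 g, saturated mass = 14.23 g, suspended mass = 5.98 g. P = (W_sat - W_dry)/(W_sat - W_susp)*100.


P = (14.23 - 13.9) / (14.23 - 5.98) * 100 = 0.33 / 8.25 * 100 = 4.0%

4.0


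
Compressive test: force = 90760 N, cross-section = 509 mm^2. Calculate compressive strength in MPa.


CS = 90760 / 509 = 178.3 MPa

178.3


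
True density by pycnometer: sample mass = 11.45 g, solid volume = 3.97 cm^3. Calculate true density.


TD = 11.45 / 3.97 = 2.884 g/cm^3

2.884


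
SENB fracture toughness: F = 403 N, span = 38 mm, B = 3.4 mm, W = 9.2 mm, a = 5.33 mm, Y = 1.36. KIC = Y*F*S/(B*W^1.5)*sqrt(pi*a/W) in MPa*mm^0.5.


KIC = 1.36*403*38/(3.4*9.2^1.5)*sqrt(pi*5.33/9.2) = 296.15

296.15


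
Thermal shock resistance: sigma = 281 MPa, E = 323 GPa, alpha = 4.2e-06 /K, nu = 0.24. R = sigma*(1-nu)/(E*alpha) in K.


R = 281*(1-0.24)/(323*1000*4.2e-06) = 157 K

157


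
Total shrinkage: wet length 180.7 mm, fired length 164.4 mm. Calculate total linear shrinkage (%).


TS = (180.7 - 164.4) / 180.7 * 100 = 9.02%

9.02


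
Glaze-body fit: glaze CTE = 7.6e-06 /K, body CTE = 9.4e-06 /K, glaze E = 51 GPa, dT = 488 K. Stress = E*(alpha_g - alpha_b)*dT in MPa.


Stress = 51*1000*(7.6e-06 - 9.4e-06)*488 = -44.8 MPa

-44.8


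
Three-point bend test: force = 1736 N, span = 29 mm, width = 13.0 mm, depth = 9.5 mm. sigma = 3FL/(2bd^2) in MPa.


sigma = 3*1736*29/(2*13.0*9.5^2) = 64.4 MPa

64.4


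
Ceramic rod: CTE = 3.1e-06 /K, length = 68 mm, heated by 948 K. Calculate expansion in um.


dL = 3.1e-06 * 68 * 948 * 1000 = 199.838 um

199.838


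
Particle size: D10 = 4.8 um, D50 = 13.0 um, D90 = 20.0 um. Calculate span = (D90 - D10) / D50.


Span = (20.0 - 4.8) / 13.0 = 15.2 / 13.0 = 1.169

1.169


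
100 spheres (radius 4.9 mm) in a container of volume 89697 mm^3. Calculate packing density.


V_sphere = 4/3*pi*4.9^3 = 492.807 mm^3
Total V = 100*492.807 = 49280.7 mm^3
PD = 49280.7 / 89697 = 0.549

0.549


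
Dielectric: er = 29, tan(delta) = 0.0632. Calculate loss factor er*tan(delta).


Loss = 29 * 0.0632 = 1.833

1.833


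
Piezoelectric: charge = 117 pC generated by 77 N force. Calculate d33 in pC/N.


d33 = 117 / 77 = 1.5 pC/N

1.5


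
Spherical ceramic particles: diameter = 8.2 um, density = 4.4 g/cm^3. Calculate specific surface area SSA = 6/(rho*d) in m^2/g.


SSA = 6 / (4.4 * 8.2) = 0.166 m^2/g

0.166


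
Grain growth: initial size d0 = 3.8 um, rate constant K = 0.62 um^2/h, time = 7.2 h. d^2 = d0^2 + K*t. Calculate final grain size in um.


d^2 = 3.8^2 + 0.62*7.2 = 18.904
d = sqrt(18.904) = 4.35 um

4.35


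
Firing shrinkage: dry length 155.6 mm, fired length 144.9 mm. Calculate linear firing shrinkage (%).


FS = (155.6 - 144.9) / 155.6 * 100 = 6.88%

6.88


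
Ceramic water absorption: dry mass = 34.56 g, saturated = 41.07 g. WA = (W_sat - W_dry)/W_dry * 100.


WA = (41.07 - 34.56) / 34.56 * 100 = 18.84%

18.84


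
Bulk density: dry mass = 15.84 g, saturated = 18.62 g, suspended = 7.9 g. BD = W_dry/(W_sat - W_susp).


BD = 15.84 / (18.62 - 7.9) = 15.84 / 10.72 = 1.478 g/cm^3

1.478


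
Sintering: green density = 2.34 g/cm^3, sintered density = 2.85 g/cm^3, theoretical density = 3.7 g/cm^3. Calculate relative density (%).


Relative = 2.85 / 3.7 * 100 = 77.0%

77.0


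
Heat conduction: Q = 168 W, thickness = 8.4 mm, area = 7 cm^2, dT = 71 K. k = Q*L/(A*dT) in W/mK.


k = 168*8.4/1000/(7/10000*71) = 28.39 W/mK

28.39


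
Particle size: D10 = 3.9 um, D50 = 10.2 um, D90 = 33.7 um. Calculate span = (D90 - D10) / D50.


Span = (33.7 - 3.9) / 10.2 = 29.8 / 10.2 = 2.922

2.922


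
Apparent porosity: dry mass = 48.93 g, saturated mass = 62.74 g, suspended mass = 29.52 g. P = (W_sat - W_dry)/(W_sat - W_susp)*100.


P = (62.74 - 48.93) / (62.74 - 29.52) * 100 = 13.81 / 33.22 * 100 = 41.6%

41.6


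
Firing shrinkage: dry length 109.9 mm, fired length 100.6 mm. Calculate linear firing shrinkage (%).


FS = (109.9 - 100.6) / 109.9 * 100 = 8.46%

8.46


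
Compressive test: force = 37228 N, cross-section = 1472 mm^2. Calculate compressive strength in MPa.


CS = 37228 / 1472 = 25.3 MPa

25.3


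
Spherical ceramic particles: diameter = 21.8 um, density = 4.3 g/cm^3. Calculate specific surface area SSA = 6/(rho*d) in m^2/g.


SSA = 6 / (4.3 * 21.8) = 0.064 m^2/g

0.064


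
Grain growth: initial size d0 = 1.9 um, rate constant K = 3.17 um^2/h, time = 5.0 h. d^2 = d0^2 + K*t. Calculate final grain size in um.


d^2 = 1.9^2 + 3.17*5.0 = 19.46
d = sqrt(19.46) = 4.41 um

4.41


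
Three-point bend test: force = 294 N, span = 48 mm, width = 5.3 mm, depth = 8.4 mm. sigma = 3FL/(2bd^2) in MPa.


sigma = 3*294*48/(2*5.3*8.4^2) = 56.6 MPa

56.6


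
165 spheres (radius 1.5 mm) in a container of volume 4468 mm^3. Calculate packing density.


V_sphere = 4/3*pi*1.5^3 = 14.1372 mm^3
Total V = 165*14.1372 = 2332.638 mm^3
PD = 2332.638 / 4468 = 0.522

0.522


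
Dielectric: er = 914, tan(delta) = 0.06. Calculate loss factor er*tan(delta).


Loss = 914 * 0.06 = 54.84

54.84


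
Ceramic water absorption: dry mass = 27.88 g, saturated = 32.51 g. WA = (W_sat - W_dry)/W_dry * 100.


WA = (32.51 - 27.88) / 27.88 * 100 = 16.61%

16.61


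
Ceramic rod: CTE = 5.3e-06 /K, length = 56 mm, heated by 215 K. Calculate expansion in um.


dL = 5.3e-06 * 56 * 215 * 1000 = 63.812 um

63.812


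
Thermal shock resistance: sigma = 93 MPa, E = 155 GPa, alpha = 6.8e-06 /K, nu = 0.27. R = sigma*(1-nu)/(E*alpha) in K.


R = 93*(1-0.27)/(155*1000*6.8e-06) = 64 K

64


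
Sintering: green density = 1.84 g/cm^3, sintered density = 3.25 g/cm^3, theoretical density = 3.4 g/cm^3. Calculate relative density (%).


Relative = 3.25 / 3.4 * 100 = 95.6%

95.6


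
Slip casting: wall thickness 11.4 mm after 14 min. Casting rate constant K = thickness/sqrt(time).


K = 11.4 / sqrt(14) = 11.4 / 3.7417 = 3.047 mm/min^0.5

3.047


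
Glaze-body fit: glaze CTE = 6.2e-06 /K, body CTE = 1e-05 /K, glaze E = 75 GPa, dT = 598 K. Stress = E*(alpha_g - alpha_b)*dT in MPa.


Stress = 75*1000*(6.2e-06 - 1e-05)*598 = -170.4 MPa

-170.4


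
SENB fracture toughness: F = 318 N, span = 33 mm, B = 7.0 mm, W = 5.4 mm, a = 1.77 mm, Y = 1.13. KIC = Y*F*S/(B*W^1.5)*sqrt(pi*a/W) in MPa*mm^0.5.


KIC = 1.13*318*33/(7.0*5.4^1.5)*sqrt(pi*1.77/5.4) = 136.99

136.99


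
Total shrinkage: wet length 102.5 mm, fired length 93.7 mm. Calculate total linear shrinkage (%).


TS = (102.5 - 93.7) / 102.5 * 100 = 8.59%

8.59


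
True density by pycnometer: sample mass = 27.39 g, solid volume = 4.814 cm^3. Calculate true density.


TD = 27.39 / 4.814 = 5.69 g/cm^3

5.69


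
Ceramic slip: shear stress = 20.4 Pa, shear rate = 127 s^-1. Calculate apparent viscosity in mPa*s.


eta = tau/gamma * 1000 = 20.4/127 * 1000 = 160.6 mPa*s

160.6


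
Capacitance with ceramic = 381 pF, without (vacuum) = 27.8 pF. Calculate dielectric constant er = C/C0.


er = 381 / 27.8 = 13.71

13.71


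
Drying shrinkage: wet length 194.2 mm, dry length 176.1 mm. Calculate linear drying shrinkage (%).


DS = (194.2 - 176.1) / 194.2 * 100 = 9.32%

9.32


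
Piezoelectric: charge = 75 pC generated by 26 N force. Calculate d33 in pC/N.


d33 = 75 / 26 = 2.9 pC/N

2.9


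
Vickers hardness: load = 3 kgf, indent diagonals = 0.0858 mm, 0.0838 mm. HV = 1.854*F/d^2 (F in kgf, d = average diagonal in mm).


d_avg = (0.0858+0.0838)/2 = 0.0848 mm
HV = 1.854*3/0.0848^2 = 773

773


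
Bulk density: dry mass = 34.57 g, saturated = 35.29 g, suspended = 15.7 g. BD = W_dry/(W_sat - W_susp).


BD = 34.57 / (35.29 - 15.7) = 34.57 / 19.59 = 1.765 g/cm^3

1.765


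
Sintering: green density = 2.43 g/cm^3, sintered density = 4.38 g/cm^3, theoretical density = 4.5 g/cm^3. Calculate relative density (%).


Relative = 4.38 / 4.5 * 100 = 97.3%

97.3


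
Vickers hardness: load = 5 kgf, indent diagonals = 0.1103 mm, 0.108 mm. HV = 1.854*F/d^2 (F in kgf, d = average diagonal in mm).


d_avg = (0.1103+0.108)/2 = 0.10915 mm
HV = 1.854*5/0.10915^2 = 778

778


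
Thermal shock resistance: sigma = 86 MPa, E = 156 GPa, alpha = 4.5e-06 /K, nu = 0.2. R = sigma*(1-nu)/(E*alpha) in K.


R = 86*(1-0.2)/(156*1000*4.5e-06) = 98 K

98


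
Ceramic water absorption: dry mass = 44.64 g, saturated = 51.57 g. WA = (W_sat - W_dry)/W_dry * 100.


WA = (51.57 - 44.64) / 44.64 * 100 = 15.52%

15.52


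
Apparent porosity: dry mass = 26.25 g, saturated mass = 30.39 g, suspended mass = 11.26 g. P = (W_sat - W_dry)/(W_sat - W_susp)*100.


P = (30.39 - 26.25) / (30.39 - 11.26) * 100 = 4.14 / 19.13 * 100 = 21.6%

21.6


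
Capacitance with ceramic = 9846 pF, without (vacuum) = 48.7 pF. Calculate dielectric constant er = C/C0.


er = 9846 / 48.7 = 202.18

202.18


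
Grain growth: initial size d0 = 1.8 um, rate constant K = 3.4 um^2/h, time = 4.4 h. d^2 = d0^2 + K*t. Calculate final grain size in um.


d^2 = 1.8^2 + 3.4*4.4 = 18.2
d = sqrt(18.2) = 4.27 um

4.27


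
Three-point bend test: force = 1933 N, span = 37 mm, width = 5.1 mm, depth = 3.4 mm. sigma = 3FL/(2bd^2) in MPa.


sigma = 3*1933*37/(2*5.1*3.4^2) = 1819.7 MPa

1819.7


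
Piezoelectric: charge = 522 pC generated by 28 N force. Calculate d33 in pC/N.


d33 = 522 / 28 = 18.6 pC/N

18.6


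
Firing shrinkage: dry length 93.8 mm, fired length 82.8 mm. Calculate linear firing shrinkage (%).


FS = (93.8 - 82.8) / 93.8 * 100 = 11.73%

11.73


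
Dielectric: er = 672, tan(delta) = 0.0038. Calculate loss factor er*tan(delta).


Loss = 672 * 0.0038 = 2.554

2.554


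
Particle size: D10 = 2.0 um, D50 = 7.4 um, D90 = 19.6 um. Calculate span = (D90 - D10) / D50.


Span = (19.6 - 2.0) / 7.4 = 17.6 / 7.4 = 2.378

2.378


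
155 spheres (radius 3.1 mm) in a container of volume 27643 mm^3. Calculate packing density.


V_sphere = 4/3*pi*3.1^3 = 124.7882 mm^3
Total V = 155*124.7882 = 19342.171 mm^3
PD = 19342.171 / 27643 = 0.7

0.7


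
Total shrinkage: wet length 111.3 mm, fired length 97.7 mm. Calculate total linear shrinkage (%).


TS = (111.3 - 97.7) / 111.3 * 100 = 12.22%

12.22


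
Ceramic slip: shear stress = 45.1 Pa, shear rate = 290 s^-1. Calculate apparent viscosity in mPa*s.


eta = tau/gamma * 1000 = 45.1/290 * 1000 = 155.5 mPa*s

155.5


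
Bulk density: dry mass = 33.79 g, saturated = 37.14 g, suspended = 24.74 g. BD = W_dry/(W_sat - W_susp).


BD = 33.79 / (37.14 - 24.74) = 33.79 / 12.4 = 2.725 g/cm^3

2.725


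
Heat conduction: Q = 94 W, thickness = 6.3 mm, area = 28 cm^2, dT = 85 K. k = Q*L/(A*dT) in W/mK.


k = 94*6.3/1000/(28/10000*85) = 2.49 W/mK

2.49


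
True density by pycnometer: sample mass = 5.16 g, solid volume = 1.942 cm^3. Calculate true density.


TD = 5.16 / 1.942 = 2.657 g/cm^3

2.657


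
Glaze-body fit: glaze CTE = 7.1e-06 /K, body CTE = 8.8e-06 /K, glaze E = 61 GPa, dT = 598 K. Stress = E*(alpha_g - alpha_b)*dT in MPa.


Stress = 61*1000*(7.1e-06 - 8.8e-06)*598 = -62.0 MPa

-62.0


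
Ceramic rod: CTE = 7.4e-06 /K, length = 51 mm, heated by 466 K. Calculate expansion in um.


dL = 7.4e-06 * 51 * 466 * 1000 = 175.868 um

175.868


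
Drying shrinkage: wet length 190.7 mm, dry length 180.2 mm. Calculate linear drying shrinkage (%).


DS = (190.7 - 180.2) / 190.7 * 100 = 5.51%

5.51


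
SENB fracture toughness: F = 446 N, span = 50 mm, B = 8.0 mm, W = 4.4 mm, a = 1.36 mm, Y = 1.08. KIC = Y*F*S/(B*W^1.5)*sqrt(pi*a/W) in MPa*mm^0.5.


KIC = 1.08*446*50/(8.0*4.4^1.5)*sqrt(pi*1.36/4.4) = 321.42

321.42


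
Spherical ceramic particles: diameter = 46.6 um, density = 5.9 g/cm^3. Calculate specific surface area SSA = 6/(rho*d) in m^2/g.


SSA = 6 / (5.9 * 46.6) = 0.022 m^2/g

0.022


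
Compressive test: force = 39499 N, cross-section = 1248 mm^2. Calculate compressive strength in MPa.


CS = 39499 / 1248 = 31.6 MPa

31.6


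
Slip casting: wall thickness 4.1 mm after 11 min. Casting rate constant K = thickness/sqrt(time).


K = 4.1 / sqrt(11) = 4.1 / 3.3166 = 1.236 mm/min^0.5

1.236
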